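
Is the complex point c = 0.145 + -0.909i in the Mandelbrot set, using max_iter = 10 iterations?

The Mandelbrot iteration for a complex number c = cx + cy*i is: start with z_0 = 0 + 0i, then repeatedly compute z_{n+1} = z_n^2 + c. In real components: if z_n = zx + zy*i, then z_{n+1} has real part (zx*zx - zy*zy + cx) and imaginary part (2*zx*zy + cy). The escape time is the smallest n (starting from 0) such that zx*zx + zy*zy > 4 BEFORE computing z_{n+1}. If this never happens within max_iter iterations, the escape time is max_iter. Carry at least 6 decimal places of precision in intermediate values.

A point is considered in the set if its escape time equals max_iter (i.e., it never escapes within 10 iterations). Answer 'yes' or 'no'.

z_0 = 0 + 0i, c = 0.1450 + -0.9090i
Iter 1: z = 0.1450 + -0.9090i, |z|^2 = 0.8473
Iter 2: z = -0.6603 + -1.1726i, |z|^2 = 1.8110
Iter 3: z = -0.7941 + 0.6394i, |z|^2 = 1.0394
Iter 4: z = 0.3667 + -1.9245i, |z|^2 = 3.8383
Iter 5: z = -3.4244 + -2.3203i, |z|^2 = 17.1104
Escaped at iteration 5

Answer: no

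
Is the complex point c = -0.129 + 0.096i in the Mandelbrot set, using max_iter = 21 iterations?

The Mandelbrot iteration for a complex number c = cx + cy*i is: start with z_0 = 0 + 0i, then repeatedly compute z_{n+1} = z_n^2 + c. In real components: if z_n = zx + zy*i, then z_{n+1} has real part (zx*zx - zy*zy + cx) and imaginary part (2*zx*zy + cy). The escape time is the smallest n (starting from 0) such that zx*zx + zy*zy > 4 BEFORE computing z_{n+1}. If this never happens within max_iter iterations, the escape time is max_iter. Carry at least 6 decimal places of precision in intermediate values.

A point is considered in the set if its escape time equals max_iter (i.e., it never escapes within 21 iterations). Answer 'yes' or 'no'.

Answer: yes

Derivation:
z_0 = 0 + 0i, c = -0.1290 + 0.0960i
Iter 1: z = -0.1290 + 0.0960i, |z|^2 = 0.0259
Iter 2: z = -0.1216 + 0.0712i, |z|^2 = 0.0199
Iter 3: z = -0.1193 + 0.0787i, |z|^2 = 0.0204
Iter 4: z = -0.1210 + 0.0772i, |z|^2 = 0.0206
Iter 5: z = -0.1203 + 0.0773i, |z|^2 = 0.0205
Iter 6: z = -0.1205 + 0.0774i, |z|^2 = 0.0205
Iter 7: z = -0.1205 + 0.0773i, |z|^2 = 0.0205
Iter 8: z = -0.1205 + 0.0774i, |z|^2 = 0.0205
Iter 9: z = -0.1205 + 0.0774i, |z|^2 = 0.0205
Iter 10: z = -0.1205 + 0.0774i, |z|^2 = 0.0205
Iter 11: z = -0.1205 + 0.0774i, |z|^2 = 0.0205
Iter 12: z = -0.1205 + 0.0774i, |z|^2 = 0.0205
Iter 13: z = -0.1205 + 0.0774i, |z|^2 = 0.0205
Iter 14: z = -0.1205 + 0.0774i, |z|^2 = 0.0205
Iter 15: z = -0.1205 + 0.0774i, |z|^2 = 0.0205
Iter 16: z = -0.1205 + 0.0774i, |z|^2 = 0.0205
Iter 17: z = -0.1205 + 0.0774i, |z|^2 = 0.0205
Iter 18: z = -0.1205 + 0.0774i, |z|^2 = 0.0205
Iter 19: z = -0.1205 + 0.0774i, |z|^2 = 0.0205
Iter 20: z = -0.1205 + 0.0774i, |z|^2 = 0.0205
Did not escape in 21 iterations → in set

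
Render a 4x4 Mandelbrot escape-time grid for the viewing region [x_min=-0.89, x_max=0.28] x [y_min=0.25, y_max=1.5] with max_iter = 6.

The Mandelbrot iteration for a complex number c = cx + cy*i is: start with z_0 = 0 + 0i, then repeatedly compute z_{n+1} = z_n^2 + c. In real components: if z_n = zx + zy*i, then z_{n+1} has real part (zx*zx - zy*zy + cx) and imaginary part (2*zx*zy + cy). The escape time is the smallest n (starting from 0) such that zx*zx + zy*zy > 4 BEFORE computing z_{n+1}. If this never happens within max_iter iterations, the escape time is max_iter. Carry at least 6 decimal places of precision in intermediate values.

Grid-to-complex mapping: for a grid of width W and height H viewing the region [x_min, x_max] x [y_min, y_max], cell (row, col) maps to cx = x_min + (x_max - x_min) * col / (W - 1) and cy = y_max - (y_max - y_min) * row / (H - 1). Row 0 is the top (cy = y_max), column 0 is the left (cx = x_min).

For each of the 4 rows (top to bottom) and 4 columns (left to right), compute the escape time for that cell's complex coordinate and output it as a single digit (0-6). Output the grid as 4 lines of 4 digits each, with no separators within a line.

Answer: 2222
3463
4666
6666

Derivation:
(row=0, col=0): c = -0.8900 + 1.5000i → escape time 2
(row=0, col=1): c = -0.5000 + 1.5000i → escape time 2
(row=0, col=2): c = -0.1100 + 1.5000i → escape time 2
(row=0, col=3): c = 0.2800 + 1.5000i → escape time 2
(row=1, col=0): c = -0.8900 + 1.0833i → escape time 3
(row=1, col=1): c = -0.5000 + 1.0833i → escape time 4
(row=1, col=2): c = -0.1100 + 1.0833i → escape time 6
(row=1, col=3): c = 0.2800 + 1.0833i → escape time 3
(row=2, col=0): c = -0.8900 + 0.6667i → escape time 4
(row=2, col=1): c = -0.5000 + 0.6667i → escape time 6
(row=2, col=2): c = -0.1100 + 0.6667i → escape time 6
(row=2, col=3): c = 0.2800 + 0.6667i → escape time 6
(row=3, col=0): c = -0.8900 + 0.2500i → escape time 6
(row=3, col=1): c = -0.5000 + 0.2500i → escape time 6
(row=3, col=2): c = -0.1100 + 0.2500i → escape time 6
(row=3, col=3): c = 0.2800 + 0.2500i → escape time 6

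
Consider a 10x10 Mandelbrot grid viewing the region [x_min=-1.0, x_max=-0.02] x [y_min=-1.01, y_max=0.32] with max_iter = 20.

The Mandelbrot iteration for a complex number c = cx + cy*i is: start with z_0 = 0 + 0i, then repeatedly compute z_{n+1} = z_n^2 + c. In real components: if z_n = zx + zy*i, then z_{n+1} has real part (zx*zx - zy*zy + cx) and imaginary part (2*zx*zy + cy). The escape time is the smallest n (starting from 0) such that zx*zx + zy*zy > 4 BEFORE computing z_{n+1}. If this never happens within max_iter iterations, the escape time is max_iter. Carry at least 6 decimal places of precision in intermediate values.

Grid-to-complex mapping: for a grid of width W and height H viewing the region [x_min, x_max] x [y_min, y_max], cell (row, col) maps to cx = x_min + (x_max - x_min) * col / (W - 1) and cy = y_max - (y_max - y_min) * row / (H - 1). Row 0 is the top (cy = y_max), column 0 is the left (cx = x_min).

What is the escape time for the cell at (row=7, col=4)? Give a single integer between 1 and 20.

Answer: 7

Derivation:
z_0 = 0 + 0i, c = -0.5644 + -0.7144i
Iter 1: z = -0.5644 + -0.7144i, |z|^2 = 0.8290
Iter 2: z = -0.7563 + 0.0921i, |z|^2 = 0.5804
Iter 3: z = -0.0010 + -0.8537i, |z|^2 = 0.7288
Iter 4: z = -1.2933 + -0.7128i, |z|^2 = 2.1807
Iter 5: z = 0.6001 + 1.1293i, |z|^2 = 1.6353
Iter 6: z = -1.4795 + 0.6409i, |z|^2 = 2.5998
Iter 7: z = 1.2139 + -2.6108i, |z|^2 = 8.2899
Escaped at iteration 7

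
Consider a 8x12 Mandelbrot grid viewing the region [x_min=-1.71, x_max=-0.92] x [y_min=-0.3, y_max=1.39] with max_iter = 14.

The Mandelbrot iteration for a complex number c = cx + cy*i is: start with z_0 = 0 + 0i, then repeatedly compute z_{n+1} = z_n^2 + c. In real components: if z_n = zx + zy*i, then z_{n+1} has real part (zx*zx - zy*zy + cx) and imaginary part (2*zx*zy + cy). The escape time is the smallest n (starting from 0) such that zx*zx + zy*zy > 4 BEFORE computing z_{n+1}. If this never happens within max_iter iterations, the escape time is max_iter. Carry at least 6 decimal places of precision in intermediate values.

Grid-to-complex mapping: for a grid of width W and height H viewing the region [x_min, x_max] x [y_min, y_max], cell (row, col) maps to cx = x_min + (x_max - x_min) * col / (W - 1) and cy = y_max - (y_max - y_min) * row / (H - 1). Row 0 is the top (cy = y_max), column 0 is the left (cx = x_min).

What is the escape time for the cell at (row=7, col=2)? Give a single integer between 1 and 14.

Answer: 5

Derivation:
z_0 = 0 + 0i, c = -1.4843 + 0.3145i
Iter 1: z = -1.4843 + 0.3145i, |z|^2 = 2.3020
Iter 2: z = 0.6199 + -0.6192i, |z|^2 = 0.7677
Iter 3: z = -1.4835 + -0.4531i, |z|^2 = 2.4059
Iter 4: z = 0.5110 + 1.6589i, |z|^2 = 3.0131
Iter 5: z = -3.9751 + 2.0100i, |z|^2 = 19.8417
Escaped at iteration 5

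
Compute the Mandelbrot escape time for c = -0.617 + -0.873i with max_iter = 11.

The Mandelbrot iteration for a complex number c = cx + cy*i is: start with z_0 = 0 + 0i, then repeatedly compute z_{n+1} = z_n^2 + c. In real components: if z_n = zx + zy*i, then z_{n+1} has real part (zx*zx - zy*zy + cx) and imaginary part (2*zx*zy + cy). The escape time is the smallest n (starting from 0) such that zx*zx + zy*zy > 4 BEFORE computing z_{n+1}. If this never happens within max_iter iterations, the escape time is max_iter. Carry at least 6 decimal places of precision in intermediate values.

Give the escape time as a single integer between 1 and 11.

z_0 = 0 + 0i, c = -0.6170 + -0.8730i
Iter 1: z = -0.6170 + -0.8730i, |z|^2 = 1.1428
Iter 2: z = -0.9984 + 0.2043i, |z|^2 = 1.0386
Iter 3: z = 0.3382 + -1.2809i, |z|^2 = 1.7551
Iter 4: z = -2.1434 + -1.7393i, |z|^2 = 7.6194
Escaped at iteration 4

Answer: 4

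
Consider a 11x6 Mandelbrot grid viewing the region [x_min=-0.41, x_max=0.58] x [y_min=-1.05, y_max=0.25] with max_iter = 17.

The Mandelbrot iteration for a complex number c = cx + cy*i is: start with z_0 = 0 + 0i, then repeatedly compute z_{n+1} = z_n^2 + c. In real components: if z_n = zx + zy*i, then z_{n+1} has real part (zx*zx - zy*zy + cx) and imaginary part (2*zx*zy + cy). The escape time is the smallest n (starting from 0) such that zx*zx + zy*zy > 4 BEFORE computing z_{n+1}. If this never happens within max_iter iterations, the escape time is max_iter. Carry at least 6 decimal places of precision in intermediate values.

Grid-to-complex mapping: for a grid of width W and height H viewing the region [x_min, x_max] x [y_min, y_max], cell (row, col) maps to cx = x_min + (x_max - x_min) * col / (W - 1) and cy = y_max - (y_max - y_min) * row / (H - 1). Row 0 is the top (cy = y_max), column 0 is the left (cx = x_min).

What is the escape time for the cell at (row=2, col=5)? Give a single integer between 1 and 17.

z_0 = 0 + 0i, c = 0.0850 + -0.2700i
Iter 1: z = 0.0850 + -0.2700i, |z|^2 = 0.0801
Iter 2: z = 0.0193 + -0.3159i, |z|^2 = 0.1002
Iter 3: z = -0.0144 + -0.2822i, |z|^2 = 0.0799
Iter 4: z = 0.0056 + -0.2619i, |z|^2 = 0.0686
Iter 5: z = 0.0165 + -0.2729i, |z|^2 = 0.0748
Iter 6: z = 0.0108 + -0.2790i, |z|^2 = 0.0779
Iter 7: z = 0.0073 + -0.2760i, |z|^2 = 0.0762
Iter 8: z = 0.0089 + -0.2740i, |z|^2 = 0.0752
Iter 9: z = 0.0100 + -0.2749i, |z|^2 = 0.0756
Iter 10: z = 0.0096 + -0.2755i, |z|^2 = 0.0760
Iter 11: z = 0.0092 + -0.2753i, |z|^2 = 0.0759
Iter 12: z = 0.0093 + -0.2751i, |z|^2 = 0.0757
Iter 13: z = 0.0094 + -0.2751i, |z|^2 = 0.0758
Iter 14: z = 0.0094 + -0.2752i, |z|^2 = 0.0758
Iter 15: z = 0.0094 + -0.2752i, |z|^2 = 0.0758
Iter 16: z = 0.0094 + -0.2752i, |z|^2 = 0.0758

Answer: 17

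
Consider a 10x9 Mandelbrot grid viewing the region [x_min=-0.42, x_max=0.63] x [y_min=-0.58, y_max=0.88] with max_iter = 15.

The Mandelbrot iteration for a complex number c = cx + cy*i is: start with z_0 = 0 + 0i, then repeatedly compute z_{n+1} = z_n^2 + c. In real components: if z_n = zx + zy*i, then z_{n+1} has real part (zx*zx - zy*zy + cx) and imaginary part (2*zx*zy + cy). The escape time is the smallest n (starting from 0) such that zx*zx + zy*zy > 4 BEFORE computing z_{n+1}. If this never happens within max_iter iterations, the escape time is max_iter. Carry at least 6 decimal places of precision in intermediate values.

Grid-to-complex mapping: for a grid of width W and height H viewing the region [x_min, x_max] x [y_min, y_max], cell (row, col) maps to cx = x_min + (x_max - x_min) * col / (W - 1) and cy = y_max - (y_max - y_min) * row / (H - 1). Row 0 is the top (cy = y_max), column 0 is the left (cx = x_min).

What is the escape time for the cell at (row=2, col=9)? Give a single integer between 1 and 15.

z_0 = 0 + 0i, c = 0.6300 + 0.5150i
Iter 1: z = 0.6300 + 0.5150i, |z|^2 = 0.6621
Iter 2: z = 0.7617 + 1.1639i, |z|^2 = 1.9348
Iter 3: z = -0.1445 + 2.2880i, |z|^2 = 5.2560
Escaped at iteration 3

Answer: 3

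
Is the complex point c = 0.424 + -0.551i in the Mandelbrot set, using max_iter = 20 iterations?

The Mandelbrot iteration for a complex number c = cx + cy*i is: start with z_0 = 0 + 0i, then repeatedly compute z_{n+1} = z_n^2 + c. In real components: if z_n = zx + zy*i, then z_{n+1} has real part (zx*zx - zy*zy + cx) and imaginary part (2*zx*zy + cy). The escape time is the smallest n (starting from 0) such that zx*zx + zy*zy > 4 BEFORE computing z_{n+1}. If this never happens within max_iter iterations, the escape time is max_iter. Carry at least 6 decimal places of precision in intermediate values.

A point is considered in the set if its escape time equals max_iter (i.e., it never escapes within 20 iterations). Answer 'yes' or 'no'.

z_0 = 0 + 0i, c = 0.4240 + -0.5510i
Iter 1: z = 0.4240 + -0.5510i, |z|^2 = 0.4834
Iter 2: z = 0.3002 + -1.0182i, |z|^2 = 1.1269
Iter 3: z = -0.5227 + -1.1623i, |z|^2 = 1.6242
Iter 4: z = -0.6537 + 0.6641i, |z|^2 = 0.8684
Iter 5: z = 0.4103 + -1.4193i, |z|^2 = 2.1827
Iter 6: z = -1.4221 + -1.7156i, |z|^2 = 4.9656
Escaped at iteration 6

Answer: no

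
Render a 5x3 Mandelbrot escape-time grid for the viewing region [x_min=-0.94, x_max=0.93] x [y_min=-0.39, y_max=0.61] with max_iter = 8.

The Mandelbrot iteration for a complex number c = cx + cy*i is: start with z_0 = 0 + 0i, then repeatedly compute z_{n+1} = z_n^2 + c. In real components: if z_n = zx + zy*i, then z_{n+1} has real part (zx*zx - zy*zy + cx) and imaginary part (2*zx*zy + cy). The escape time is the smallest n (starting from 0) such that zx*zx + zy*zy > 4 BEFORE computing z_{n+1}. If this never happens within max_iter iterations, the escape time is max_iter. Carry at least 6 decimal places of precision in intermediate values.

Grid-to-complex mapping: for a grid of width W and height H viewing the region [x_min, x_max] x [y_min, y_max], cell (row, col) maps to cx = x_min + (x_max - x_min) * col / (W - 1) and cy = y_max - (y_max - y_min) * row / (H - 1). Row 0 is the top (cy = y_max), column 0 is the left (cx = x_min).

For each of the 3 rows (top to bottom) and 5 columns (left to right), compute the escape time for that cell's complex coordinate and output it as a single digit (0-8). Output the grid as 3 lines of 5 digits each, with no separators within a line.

(row=0, col=0): c = -0.9400 + 0.6100i → escape time 5
(row=0, col=1): c = -0.4725 + 0.6100i → escape time 8
(row=0, col=2): c = -0.0050 + 0.6100i → escape time 8
(row=0, col=3): c = 0.4625 + 0.6100i → escape time 5
(row=0, col=4): c = 0.9300 + 0.6100i → escape time 2
(row=1, col=0): c = -0.9400 + 0.1100i → escape time 8
(row=1, col=1): c = -0.4725 + 0.1100i → escape time 8
(row=1, col=2): c = -0.0050 + 0.1100i → escape time 8
(row=1, col=3): c = 0.4625 + 0.1100i → escape time 6
(row=1, col=4): c = 0.9300 + 0.1100i → escape time 3
(row=2, col=0): c = -0.9400 + -0.3900i → escape time 7
(row=2, col=1): c = -0.4725 + -0.3900i → escape time 8
(row=2, col=2): c = -0.0050 + -0.3900i → escape time 8
(row=2, col=3): c = 0.4625 + -0.3900i → escape time 8
(row=2, col=4): c = 0.9300 + -0.3900i → escape time 3

Answer: 58852
88863
78883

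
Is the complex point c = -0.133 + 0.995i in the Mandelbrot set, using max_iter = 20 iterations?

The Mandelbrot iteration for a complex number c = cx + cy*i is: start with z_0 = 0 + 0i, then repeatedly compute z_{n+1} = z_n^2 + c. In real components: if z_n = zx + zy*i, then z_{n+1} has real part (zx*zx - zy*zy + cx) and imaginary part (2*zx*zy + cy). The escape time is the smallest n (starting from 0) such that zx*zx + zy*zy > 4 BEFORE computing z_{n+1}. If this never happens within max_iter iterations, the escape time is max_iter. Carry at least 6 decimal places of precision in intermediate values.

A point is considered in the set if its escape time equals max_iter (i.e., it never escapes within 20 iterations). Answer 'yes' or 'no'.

z_0 = 0 + 0i, c = -0.1330 + 0.9950i
Iter 1: z = -0.1330 + 0.9950i, |z|^2 = 1.0077
Iter 2: z = -1.1053 + 0.7303i, |z|^2 = 1.7551
Iter 3: z = 0.5554 + -0.6195i, |z|^2 = 0.6923
Iter 4: z = -0.2084 + 0.3069i, |z|^2 = 0.1376
Iter 5: z = -0.1837 + 0.8671i, |z|^2 = 0.7857
Iter 6: z = -0.8512 + 0.6763i, |z|^2 = 1.1819
Iter 7: z = 0.1340 + -0.1563i, |z|^2 = 0.0424
Iter 8: z = -0.1395 + 0.9531i, |z|^2 = 0.9278
Iter 9: z = -1.0219 + 0.7291i, |z|^2 = 1.5760
Iter 10: z = 0.3797 + -0.4953i, |z|^2 = 0.3895
Iter 11: z = -0.2341 + 0.6189i, |z|^2 = 0.4378
Iter 12: z = -0.4612 + 0.7052i, |z|^2 = 0.7100
Iter 13: z = -0.4176 + 0.3445i, |z|^2 = 0.2931
Iter 14: z = -0.0773 + 0.7073i, |z|^2 = 0.5062
Iter 15: z = -0.6273 + 0.8856i, |z|^2 = 1.1778
Iter 16: z = -0.5239 + -0.1161i, |z|^2 = 0.2879
Iter 17: z = 0.1280 + 1.1166i, |z|^2 = 1.2632
Iter 18: z = -1.3634 + 1.2808i, |z|^2 = 3.4995
Iter 19: z = 0.0854 + -2.4977i, |z|^2 = 6.2458
Escaped at iteration 19

Answer: no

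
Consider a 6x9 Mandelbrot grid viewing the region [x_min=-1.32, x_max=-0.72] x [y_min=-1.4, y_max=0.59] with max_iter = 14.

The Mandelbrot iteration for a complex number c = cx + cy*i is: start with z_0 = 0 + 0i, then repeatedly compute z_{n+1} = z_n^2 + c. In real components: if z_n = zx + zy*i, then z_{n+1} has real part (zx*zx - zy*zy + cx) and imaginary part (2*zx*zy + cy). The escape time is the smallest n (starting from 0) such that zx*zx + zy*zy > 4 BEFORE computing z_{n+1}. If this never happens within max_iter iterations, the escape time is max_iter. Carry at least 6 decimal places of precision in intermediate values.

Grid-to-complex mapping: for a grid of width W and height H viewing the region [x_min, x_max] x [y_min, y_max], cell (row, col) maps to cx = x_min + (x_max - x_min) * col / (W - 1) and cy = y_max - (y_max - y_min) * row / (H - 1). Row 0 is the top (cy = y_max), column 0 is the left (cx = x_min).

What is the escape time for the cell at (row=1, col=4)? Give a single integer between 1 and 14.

z_0 = 0 + 0i, c = -0.8400 + 0.3412i
Iter 1: z = -0.8400 + 0.3412i, |z|^2 = 0.8221
Iter 2: z = -0.2509 + -0.2320i, |z|^2 = 0.1168
Iter 3: z = -0.8309 + 0.4577i, |z|^2 = 0.8999
Iter 4: z = -0.3590 + -0.4193i, |z|^2 = 0.3047
Iter 5: z = -0.8869 + 0.6424i, |z|^2 = 1.1993
Iter 6: z = -0.4660 + -0.7982i, |z|^2 = 0.8542
Iter 7: z = -1.2600 + 1.0851i, |z|^2 = 2.7650
Iter 8: z = -0.4299 + -2.3932i, |z|^2 = 5.9124
Escaped at iteration 8

Answer: 8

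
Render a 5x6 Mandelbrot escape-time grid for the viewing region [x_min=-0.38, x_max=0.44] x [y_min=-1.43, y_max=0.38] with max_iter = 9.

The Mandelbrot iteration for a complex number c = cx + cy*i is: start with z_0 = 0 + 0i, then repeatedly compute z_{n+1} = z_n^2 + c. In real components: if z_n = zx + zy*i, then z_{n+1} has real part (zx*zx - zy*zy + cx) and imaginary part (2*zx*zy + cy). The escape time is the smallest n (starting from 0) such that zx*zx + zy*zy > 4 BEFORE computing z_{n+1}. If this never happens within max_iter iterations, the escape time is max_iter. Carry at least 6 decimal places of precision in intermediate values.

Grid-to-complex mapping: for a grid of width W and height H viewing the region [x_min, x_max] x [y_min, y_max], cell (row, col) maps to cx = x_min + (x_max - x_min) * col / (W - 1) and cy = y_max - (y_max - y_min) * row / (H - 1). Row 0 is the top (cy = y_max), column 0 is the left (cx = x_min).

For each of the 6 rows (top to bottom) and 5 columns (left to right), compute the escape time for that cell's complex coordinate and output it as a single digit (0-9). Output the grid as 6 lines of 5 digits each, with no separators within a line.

(row=0, col=0): c = -0.3800 + 0.3800i → escape time 9
(row=0, col=1): c = -0.1750 + 0.3800i → escape time 9
(row=0, col=2): c = 0.0300 + 0.3800i → escape time 9
(row=0, col=3): c = 0.2350 + 0.3800i → escape time 9
(row=0, col=4): c = 0.4400 + 0.3800i → escape time 9
(row=1, col=0): c = -0.3800 + 0.0180i → escape time 9
(row=1, col=1): c = -0.1750 + 0.0180i → escape time 9
(row=1, col=2): c = 0.0300 + 0.0180i → escape time 9
(row=1, col=3): c = 0.2350 + 0.0180i → escape time 9
(row=1, col=4): c = 0.4400 + 0.0180i → escape time 6
(row=2, col=0): c = -0.3800 + -0.3440i → escape time 9
(row=2, col=1): c = -0.1750 + -0.3440i → escape time 9
(row=2, col=2): c = 0.0300 + -0.3440i → escape time 9
(row=2, col=3): c = 0.2350 + -0.3440i → escape time 9
(row=2, col=4): c = 0.4400 + -0.3440i → escape time 9
(row=3, col=0): c = -0.3800 + -0.7060i → escape time 8
(row=3, col=1): c = -0.1750 + -0.7060i → escape time 9
(row=3, col=2): c = 0.0300 + -0.7060i → escape time 9
(row=3, col=3): c = 0.2350 + -0.7060i → escape time 6
(row=3, col=4): c = 0.4400 + -0.7060i → escape time 4
(row=4, col=0): c = -0.3800 + -1.0680i → escape time 4
(row=4, col=1): c = -0.1750 + -1.0680i → escape time 9
(row=4, col=2): c = 0.0300 + -1.0680i → escape time 4
(row=4, col=3): c = 0.2350 + -1.0680i → escape time 3
(row=4, col=4): c = 0.4400 + -1.0680i → escape time 2
(row=5, col=0): c = -0.3800 + -1.4300i → escape time 2
(row=5, col=1): c = -0.1750 + -1.4300i → escape time 2
(row=5, col=2): c = 0.0300 + -1.4300i → escape time 2
(row=5, col=3): c = 0.2350 + -1.4300i → escape time 2
(row=5, col=4): c = 0.4400 + -1.4300i → escape time 2

Answer: 99999
99996
99999
89964
49432
22222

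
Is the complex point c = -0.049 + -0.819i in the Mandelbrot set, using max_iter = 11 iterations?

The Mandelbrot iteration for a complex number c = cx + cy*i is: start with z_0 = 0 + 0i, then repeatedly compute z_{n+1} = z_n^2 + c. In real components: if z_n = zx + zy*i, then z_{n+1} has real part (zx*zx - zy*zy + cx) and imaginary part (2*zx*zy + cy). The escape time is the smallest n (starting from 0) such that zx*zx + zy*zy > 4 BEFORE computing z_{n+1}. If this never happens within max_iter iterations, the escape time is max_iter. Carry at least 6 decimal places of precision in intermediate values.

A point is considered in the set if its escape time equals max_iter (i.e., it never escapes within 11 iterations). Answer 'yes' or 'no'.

z_0 = 0 + 0i, c = -0.0490 + -0.8190i
Iter 1: z = -0.0490 + -0.8190i, |z|^2 = 0.6732
Iter 2: z = -0.7174 + -0.7387i, |z|^2 = 1.0603
Iter 3: z = -0.0801 + 0.2409i, |z|^2 = 0.0644
Iter 4: z = -0.1006 + -0.8576i, |z|^2 = 0.7456
Iter 5: z = -0.7744 + -0.6464i, |z|^2 = 1.0175
Iter 6: z = 0.1327 + 0.1822i, |z|^2 = 0.0508
Iter 7: z = -0.0646 + -0.7706i, |z|^2 = 0.5980
Iter 8: z = -0.6387 + -0.7195i, |z|^2 = 0.9256
Iter 9: z = -0.1587 + 0.1001i, |z|^2 = 0.0352
Iter 10: z = -0.0338 + -0.8508i, |z|^2 = 0.7250
Did not escape in 11 iterations → in set

Answer: yes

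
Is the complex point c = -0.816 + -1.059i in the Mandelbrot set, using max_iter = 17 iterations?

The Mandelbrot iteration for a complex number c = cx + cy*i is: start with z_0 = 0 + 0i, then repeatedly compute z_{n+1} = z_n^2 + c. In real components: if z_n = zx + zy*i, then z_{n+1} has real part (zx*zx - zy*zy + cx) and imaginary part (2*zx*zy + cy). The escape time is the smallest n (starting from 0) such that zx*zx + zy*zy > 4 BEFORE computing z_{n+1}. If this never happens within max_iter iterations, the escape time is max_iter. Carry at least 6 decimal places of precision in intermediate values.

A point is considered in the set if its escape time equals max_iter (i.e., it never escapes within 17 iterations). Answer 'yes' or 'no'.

z_0 = 0 + 0i, c = -0.8160 + -1.0590i
Iter 1: z = -0.8160 + -1.0590i, |z|^2 = 1.7873
Iter 2: z = -1.2716 + 0.6693i, |z|^2 = 2.0650
Iter 3: z = 0.3531 + -2.7612i, |z|^2 = 7.7487
Escaped at iteration 3

Answer: no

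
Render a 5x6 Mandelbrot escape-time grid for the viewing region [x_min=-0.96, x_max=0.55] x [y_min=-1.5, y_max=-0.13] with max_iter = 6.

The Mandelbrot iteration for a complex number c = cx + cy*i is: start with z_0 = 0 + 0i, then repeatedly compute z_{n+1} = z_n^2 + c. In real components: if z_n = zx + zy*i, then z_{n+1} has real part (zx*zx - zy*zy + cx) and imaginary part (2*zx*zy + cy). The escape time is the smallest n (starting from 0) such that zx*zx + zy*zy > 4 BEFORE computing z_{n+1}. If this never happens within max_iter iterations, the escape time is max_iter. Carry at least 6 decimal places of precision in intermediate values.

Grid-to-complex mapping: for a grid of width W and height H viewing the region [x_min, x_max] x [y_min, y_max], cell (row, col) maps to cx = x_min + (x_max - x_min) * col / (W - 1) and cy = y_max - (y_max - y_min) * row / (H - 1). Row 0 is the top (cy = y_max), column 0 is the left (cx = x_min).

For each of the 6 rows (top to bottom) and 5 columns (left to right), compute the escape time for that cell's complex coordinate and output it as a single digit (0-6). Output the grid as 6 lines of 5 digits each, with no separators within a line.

(row=0, col=0): c = -0.9600 + -0.1300i → escape time 6
(row=0, col=1): c = -0.5825 + -0.1300i → escape time 6
(row=0, col=2): c = -0.2050 + -0.1300i → escape time 6
(row=0, col=3): c = 0.1725 + -0.1300i → escape time 6
(row=0, col=4): c = 0.5500 + -0.1300i → escape time 4
(row=1, col=0): c = -0.9600 + -0.4040i → escape time 6
(row=1, col=1): c = -0.5825 + -0.4040i → escape time 6
(row=1, col=2): c = -0.2050 + -0.4040i → escape time 6
(row=1, col=3): c = 0.1725 + -0.4040i → escape time 6
(row=1, col=4): c = 0.5500 + -0.4040i → escape time 4
(row=2, col=0): c = -0.9600 + -0.6780i → escape time 4
(row=2, col=1): c = -0.5825 + -0.6780i → escape time 6
(row=2, col=2): c = -0.2050 + -0.6780i → escape time 6
(row=2, col=3): c = 0.1725 + -0.6780i → escape time 6
(row=2, col=4): c = 0.5500 + -0.6780i → escape time 3
(row=3, col=0): c = -0.9600 + -0.9520i → escape time 3
(row=3, col=1): c = -0.5825 + -0.9520i → escape time 4
(row=3, col=2): c = -0.2050 + -0.9520i → escape time 6
(row=3, col=3): c = 0.1725 + -0.9520i → escape time 4
(row=3, col=4): c = 0.5500 + -0.9520i → escape time 3
(row=4, col=0): c = -0.9600 + -1.2260i → escape time 3
(row=4, col=1): c = -0.5825 + -1.2260i → escape time 3
(row=4, col=2): c = -0.2050 + -1.2260i → escape time 3
(row=4, col=3): c = 0.1725 + -1.2260i → escape time 2
(row=4, col=4): c = 0.5500 + -1.2260i → escape time 2
(row=5, col=0): c = -0.9600 + -1.5000i → escape time 2
(row=5, col=1): c = -0.5825 + -1.5000i → escape time 2
(row=5, col=2): c = -0.2050 + -1.5000i → escape time 2
(row=5, col=3): c = 0.1725 + -1.5000i → escape time 2
(row=5, col=4): c = 0.5500 + -1.5000i → escape time 2

Answer: 66664
66664
46663
34643
33322
22222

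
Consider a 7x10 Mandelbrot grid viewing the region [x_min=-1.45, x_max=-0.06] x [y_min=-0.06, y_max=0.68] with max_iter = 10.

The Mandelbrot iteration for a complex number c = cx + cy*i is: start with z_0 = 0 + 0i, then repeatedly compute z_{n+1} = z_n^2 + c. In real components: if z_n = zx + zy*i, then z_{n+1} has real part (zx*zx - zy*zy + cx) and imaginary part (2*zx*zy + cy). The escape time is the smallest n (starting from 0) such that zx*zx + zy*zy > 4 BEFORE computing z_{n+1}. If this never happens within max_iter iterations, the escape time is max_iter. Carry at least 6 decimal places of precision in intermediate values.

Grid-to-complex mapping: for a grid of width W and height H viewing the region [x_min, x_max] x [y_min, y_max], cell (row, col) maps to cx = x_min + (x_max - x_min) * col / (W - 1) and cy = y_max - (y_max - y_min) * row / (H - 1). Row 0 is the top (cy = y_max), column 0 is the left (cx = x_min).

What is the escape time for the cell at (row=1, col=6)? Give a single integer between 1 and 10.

z_0 = 0 + 0i, c = -0.0600 + 0.5978i
Iter 1: z = -0.0600 + 0.5978i, |z|^2 = 0.3609
Iter 2: z = -0.4137 + 0.5260i, |z|^2 = 0.4479
Iter 3: z = -0.1655 + 0.1625i, |z|^2 = 0.0538
Iter 4: z = -0.0590 + 0.5440i, |z|^2 = 0.2994
Iter 5: z = -0.3524 + 0.5336i, |z|^2 = 0.4089
Iter 6: z = -0.2205 + 0.2217i, |z|^2 = 0.0978
Iter 7: z = -0.0605 + 0.5000i, |z|^2 = 0.2537
Iter 8: z = -0.3064 + 0.5373i, |z|^2 = 0.3825
Iter 9: z = -0.2548 + 0.2686i, |z|^2 = 0.1371

Answer: 10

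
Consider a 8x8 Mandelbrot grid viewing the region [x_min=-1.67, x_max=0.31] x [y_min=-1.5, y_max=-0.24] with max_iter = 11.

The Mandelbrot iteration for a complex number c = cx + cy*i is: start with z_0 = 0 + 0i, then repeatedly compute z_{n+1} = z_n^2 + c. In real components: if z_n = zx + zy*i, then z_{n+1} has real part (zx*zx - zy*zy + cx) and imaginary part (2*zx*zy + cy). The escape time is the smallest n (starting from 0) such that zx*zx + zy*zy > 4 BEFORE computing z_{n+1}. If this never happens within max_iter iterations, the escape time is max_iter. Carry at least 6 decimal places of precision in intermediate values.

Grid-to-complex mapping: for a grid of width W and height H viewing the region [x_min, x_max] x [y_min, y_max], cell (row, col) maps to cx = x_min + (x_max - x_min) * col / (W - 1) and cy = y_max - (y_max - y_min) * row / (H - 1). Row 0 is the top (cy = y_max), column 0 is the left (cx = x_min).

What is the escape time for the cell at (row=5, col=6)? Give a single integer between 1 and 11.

z_0 = 0 + 0i, c = 0.0271 + -1.1400i
Iter 1: z = 0.0271 + -1.1400i, |z|^2 = 1.3003
Iter 2: z = -1.2717 + -1.2019i, |z|^2 = 3.0618
Iter 3: z = 0.1999 + 1.9169i, |z|^2 = 3.7146
Iter 4: z = -3.6075 + -0.3737i, |z|^2 = 13.1537
Escaped at iteration 4

Answer: 4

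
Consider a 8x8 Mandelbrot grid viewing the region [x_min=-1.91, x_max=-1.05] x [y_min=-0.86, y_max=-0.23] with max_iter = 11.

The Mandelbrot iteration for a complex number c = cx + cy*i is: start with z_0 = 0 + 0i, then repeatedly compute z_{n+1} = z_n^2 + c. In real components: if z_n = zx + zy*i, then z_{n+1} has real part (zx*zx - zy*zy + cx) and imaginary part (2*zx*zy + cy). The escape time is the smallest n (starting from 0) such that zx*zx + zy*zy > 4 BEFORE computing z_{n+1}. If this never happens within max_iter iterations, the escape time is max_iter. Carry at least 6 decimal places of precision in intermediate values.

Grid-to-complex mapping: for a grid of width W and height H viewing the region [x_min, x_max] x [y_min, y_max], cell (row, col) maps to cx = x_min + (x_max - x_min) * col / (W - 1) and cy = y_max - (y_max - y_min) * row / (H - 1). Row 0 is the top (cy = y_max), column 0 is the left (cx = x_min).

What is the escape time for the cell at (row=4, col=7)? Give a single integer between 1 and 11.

Answer: 4

Derivation:
z_0 = 0 + 0i, c = -1.0500 + -0.5900i
Iter 1: z = -1.0500 + -0.5900i, |z|^2 = 1.4506
Iter 2: z = -0.2956 + 0.6490i, |z|^2 = 0.5086
Iter 3: z = -1.3838 + -0.9737i, |z|^2 = 2.8630
Iter 4: z = -0.0831 + 2.1048i, |z|^2 = 4.4372
Escaped at iteration 4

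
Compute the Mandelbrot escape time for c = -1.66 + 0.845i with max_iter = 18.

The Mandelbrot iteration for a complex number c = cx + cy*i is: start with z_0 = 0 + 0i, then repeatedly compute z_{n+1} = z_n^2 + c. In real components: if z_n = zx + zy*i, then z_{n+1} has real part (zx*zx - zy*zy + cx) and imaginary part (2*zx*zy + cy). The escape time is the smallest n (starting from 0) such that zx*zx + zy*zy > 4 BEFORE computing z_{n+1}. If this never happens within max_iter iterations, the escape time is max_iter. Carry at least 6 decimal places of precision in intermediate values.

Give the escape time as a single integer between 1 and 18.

z_0 = 0 + 0i, c = -1.6600 + 0.8450i
Iter 1: z = -1.6600 + 0.8450i, |z|^2 = 3.4696
Iter 2: z = 0.3816 + -1.9604i, |z|^2 = 3.9888
Iter 3: z = -5.3576 + -0.6511i, |z|^2 = 29.1274
Escaped at iteration 3

Answer: 3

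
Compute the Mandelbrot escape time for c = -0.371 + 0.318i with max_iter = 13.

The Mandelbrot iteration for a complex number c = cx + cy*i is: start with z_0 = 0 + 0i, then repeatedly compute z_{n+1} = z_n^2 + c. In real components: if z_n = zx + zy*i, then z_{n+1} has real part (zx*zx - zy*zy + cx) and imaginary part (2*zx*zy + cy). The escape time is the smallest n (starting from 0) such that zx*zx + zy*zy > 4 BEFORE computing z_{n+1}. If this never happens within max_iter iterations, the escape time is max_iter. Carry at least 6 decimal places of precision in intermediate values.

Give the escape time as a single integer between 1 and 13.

z_0 = 0 + 0i, c = -0.3710 + 0.3180i
Iter 1: z = -0.3710 + 0.3180i, |z|^2 = 0.2388
Iter 2: z = -0.3345 + 0.0820i, |z|^2 = 0.1186
Iter 3: z = -0.2659 + 0.2631i, |z|^2 = 0.1399
Iter 4: z = -0.3696 + 0.1781i, |z|^2 = 0.1683
Iter 5: z = -0.2662 + 0.1864i, |z|^2 = 0.1056
Iter 6: z = -0.3349 + 0.2188i, |z|^2 = 0.1600
Iter 7: z = -0.3067 + 0.1715i, |z|^2 = 0.1235
Iter 8: z = -0.3063 + 0.2128i, |z|^2 = 0.1391
Iter 9: z = -0.3225 + 0.1876i, |z|^2 = 0.1392
Iter 10: z = -0.3022 + 0.1970i, |z|^2 = 0.1301
Iter 11: z = -0.3185 + 0.1989i, |z|^2 = 0.1410
Iter 12: z = -0.3091 + 0.1913i, |z|^2 = 0.1322

Answer: 13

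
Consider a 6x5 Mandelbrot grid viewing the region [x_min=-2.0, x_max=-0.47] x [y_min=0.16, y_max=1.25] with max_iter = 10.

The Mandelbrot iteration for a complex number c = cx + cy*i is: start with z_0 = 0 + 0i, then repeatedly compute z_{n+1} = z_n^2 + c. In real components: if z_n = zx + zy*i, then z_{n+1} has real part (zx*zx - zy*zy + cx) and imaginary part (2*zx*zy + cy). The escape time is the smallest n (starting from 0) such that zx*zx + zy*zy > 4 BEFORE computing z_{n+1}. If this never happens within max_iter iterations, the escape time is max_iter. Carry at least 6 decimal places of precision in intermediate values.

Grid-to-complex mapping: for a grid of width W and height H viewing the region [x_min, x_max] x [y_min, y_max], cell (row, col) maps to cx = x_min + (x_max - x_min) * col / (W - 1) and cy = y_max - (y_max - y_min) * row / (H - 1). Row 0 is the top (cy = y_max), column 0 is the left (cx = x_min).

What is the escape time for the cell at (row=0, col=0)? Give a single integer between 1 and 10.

z_0 = 0 + 0i, c = -2.0000 + 1.2500i
Iter 1: z = -2.0000 + 1.2500i, |z|^2 = 5.5625
Escaped at iteration 1

Answer: 1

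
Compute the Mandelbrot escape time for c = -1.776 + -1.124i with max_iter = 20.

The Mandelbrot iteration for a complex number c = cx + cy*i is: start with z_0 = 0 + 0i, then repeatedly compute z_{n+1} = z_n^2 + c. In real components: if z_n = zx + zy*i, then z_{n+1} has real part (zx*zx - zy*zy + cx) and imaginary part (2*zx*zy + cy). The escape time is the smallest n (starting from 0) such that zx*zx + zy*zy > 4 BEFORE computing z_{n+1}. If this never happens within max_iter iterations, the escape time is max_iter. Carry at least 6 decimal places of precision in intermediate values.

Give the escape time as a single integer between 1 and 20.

Answer: 1

Derivation:
z_0 = 0 + 0i, c = -1.7760 + -1.1240i
Iter 1: z = -1.7760 + -1.1240i, |z|^2 = 4.4176
Escaped at iteration 1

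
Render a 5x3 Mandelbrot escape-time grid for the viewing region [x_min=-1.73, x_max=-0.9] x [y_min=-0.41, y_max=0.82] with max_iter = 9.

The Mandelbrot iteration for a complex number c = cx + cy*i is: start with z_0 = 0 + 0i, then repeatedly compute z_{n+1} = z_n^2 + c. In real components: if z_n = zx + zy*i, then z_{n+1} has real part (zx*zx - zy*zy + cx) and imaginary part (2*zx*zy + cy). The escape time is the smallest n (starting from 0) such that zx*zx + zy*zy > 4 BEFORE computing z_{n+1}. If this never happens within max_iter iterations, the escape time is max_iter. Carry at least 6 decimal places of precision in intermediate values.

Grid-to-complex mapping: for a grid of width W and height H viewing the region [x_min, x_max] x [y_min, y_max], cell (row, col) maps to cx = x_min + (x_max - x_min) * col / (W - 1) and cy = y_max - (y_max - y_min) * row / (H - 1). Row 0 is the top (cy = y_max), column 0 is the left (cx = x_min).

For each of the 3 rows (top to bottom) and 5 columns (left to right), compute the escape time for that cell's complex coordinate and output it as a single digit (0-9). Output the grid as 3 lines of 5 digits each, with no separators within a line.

Answer: 23334
45799
34667

Derivation:
(row=0, col=0): c = -1.7300 + 0.8200i → escape time 2
(row=0, col=1): c = -1.5225 + 0.8200i → escape time 3
(row=0, col=2): c = -1.3150 + 0.8200i → escape time 3
(row=0, col=3): c = -1.1075 + 0.8200i → escape time 3
(row=0, col=4): c = -0.9000 + 0.8200i → escape time 4
(row=1, col=0): c = -1.7300 + 0.2050i → escape time 4
(row=1, col=1): c = -1.5225 + 0.2050i → escape time 5
(row=1, col=2): c = -1.3150 + 0.2050i → escape time 7
(row=1, col=3): c = -1.1075 + 0.2050i → escape time 9
(row=1, col=4): c = -0.9000 + 0.2050i → escape time 9
(row=2, col=0): c = -1.7300 + -0.4100i → escape time 3
(row=2, col=1): c = -1.5225 + -0.4100i → escape time 4
(row=2, col=2): c = -1.3150 + -0.4100i → escape time 6
(row=2, col=3): c = -1.1075 + -0.4100i → escape time 6
(row=2, col=4): c = -0.9000 + -0.4100i → escape time 7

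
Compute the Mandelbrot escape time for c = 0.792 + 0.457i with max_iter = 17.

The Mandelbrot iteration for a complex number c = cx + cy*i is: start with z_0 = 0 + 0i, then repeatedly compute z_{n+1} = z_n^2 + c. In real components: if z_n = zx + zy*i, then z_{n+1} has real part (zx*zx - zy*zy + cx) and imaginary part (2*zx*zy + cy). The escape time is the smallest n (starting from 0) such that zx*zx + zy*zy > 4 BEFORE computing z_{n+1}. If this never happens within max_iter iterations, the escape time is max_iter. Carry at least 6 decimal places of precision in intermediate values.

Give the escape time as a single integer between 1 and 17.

z_0 = 0 + 0i, c = 0.7920 + 0.4570i
Iter 1: z = 0.7920 + 0.4570i, |z|^2 = 0.8361
Iter 2: z = 1.2104 + 1.1809i, |z|^2 = 2.8596
Iter 3: z = 0.8626 + 3.3157i, |z|^2 = 11.7382
Escaped at iteration 3

Answer: 3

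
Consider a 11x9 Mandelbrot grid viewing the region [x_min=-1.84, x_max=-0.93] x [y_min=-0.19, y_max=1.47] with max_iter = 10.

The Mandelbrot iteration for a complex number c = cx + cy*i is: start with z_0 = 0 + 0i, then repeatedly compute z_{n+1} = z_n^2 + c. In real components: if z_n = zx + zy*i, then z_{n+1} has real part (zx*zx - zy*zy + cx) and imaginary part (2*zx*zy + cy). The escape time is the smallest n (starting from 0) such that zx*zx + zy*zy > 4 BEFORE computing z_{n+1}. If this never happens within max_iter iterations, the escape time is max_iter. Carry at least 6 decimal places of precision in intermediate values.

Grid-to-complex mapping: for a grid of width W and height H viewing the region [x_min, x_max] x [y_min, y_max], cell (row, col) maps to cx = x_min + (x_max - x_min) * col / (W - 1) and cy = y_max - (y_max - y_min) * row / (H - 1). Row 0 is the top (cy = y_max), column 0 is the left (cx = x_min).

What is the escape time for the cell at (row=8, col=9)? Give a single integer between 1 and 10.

Answer: 10

Derivation:
z_0 = 0 + 0i, c = -1.0210 + -0.1900i
Iter 1: z = -1.0210 + -0.1900i, |z|^2 = 1.0785
Iter 2: z = -0.0147 + 0.1980i, |z|^2 = 0.0394
Iter 3: z = -1.0600 + -0.1958i, |z|^2 = 1.1619
Iter 4: z = 0.0642 + 0.2251i, |z|^2 = 0.0548
Iter 5: z = -1.0675 + -0.1611i, |z|^2 = 1.1656
Iter 6: z = 0.0927 + 0.1539i, |z|^2 = 0.0323
Iter 7: z = -1.0361 + -0.1615i, |z|^2 = 1.0996
Iter 8: z = 0.0264 + 0.1446i, |z|^2 = 0.0216
Iter 9: z = -1.0412 + -0.1824i, |z|^2 = 1.1174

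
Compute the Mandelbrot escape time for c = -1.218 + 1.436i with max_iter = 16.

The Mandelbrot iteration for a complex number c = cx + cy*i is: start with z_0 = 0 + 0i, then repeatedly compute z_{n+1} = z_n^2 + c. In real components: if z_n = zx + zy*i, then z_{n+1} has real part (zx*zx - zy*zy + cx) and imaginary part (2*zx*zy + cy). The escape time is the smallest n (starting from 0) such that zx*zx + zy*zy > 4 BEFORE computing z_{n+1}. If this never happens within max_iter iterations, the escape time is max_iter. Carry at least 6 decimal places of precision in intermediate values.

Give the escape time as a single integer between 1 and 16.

z_0 = 0 + 0i, c = -1.2180 + 1.4360i
Iter 1: z = -1.2180 + 1.4360i, |z|^2 = 3.5456
Iter 2: z = -1.7966 + -2.0621i, |z|^2 = 7.4799
Escaped at iteration 2

Answer: 2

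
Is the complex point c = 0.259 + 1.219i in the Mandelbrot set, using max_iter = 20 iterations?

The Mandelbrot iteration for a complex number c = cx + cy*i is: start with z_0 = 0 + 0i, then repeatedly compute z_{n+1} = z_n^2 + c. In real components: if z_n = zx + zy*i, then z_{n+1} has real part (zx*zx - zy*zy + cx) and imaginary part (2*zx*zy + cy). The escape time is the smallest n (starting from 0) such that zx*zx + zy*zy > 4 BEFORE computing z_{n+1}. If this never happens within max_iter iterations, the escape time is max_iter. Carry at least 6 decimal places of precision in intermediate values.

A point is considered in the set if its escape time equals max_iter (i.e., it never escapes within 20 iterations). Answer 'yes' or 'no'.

Answer: no

Derivation:
z_0 = 0 + 0i, c = 0.2590 + 1.2190i
Iter 1: z = 0.2590 + 1.2190i, |z|^2 = 1.5530
Iter 2: z = -1.1599 + 1.8504i, |z|^2 = 4.7695
Escaped at iteration 2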